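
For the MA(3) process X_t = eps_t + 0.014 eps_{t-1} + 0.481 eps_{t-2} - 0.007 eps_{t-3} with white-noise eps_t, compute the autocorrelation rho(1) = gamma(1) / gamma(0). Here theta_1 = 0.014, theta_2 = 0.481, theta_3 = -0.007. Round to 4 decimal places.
\rho(1) = 0.0141

For an MA(q) process with theta_0 = 1, the autocovariance is
  gamma(k) = sigma^2 * sum_{i=0..q-k} theta_i * theta_{i+k},
and rho(k) = gamma(k) / gamma(0). Sigma^2 cancels.
  numerator   = (1)*(0.014) + (0.014)*(0.481) + (0.481)*(-0.007) = 0.017367.
  denominator = (1)^2 + (0.014)^2 + (0.481)^2 + (-0.007)^2 = 1.231606.
  rho(1) = 0.017367 / 1.231606 = 0.0141.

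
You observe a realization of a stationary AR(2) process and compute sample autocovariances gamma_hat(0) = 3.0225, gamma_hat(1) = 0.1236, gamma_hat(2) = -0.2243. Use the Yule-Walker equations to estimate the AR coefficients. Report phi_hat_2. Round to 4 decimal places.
\hat\phi_{2} = -0.0760

The Yule-Walker equations for an AR(p) process read, in matrix form,
  Gamma_p phi = r_p,   with   (Gamma_p)_{ij} = gamma(|i - j|),
                       (r_p)_i = gamma(i),   i,j = 1..p.
Substitute the sample gammas (Toeplitz matrix and right-hand side of size 2):
  Gamma_p = [[3.0225, 0.1236], [0.1236, 3.0225]]
  r_p     = [0.1236, -0.2243]
Written out:
  3.0225 phi_1 + 0.1236 phi_2 = 0.1236
  0.1236 phi_1 + 3.0225 phi_2 = -0.2243
Solve by Cramer's rule:
  det = gamma(0)^2 - gamma(1)^2 = (3.0225)^2 - (0.1236)^2 = 9.13550625 - 0.01527696 = 9.12022929
  phi_hat_1 = [gamma(1) gamma(0) - gamma(1) gamma(2)] / det = [(0.1236)(3.0225) - (0.1236)(-0.2243)] / 9.12022929 = 0.40130448 / 9.12022929 = 0.044
  phi_hat_2 = [gamma(0) gamma(2) - gamma(1)^2] / det = [(3.0225)(-0.2243) - (0.1236)^2] / 9.12022929 = -0.69322371 / 9.12022929 = -0.076
So phi_hat = [0.0440, -0.0760].
Therefore phi_hat_2 = -0.0760.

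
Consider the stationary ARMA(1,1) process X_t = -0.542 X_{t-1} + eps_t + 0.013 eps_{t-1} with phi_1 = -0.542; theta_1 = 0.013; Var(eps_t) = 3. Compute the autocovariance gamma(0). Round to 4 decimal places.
\gamma(0) = 4.1887

Multiply the model equation by X_{t-k} and take expectations. With theta_0 = psi_0 = 1 and psi_j the MA(infinity) weights, this gives
  gamma(k) - sum_i phi_i gamma(k-i) = c_k,
  c_k = sigma^2 * sum_{j=k..q} theta_j psi_{j-k}   (c_k = 0 for k > q),
using gamma(-m) = gamma(m).
psi-weights needed (psi_j = theta_j + sum_i phi_i psi_{j-i}):
  psi_1 = theta_1 + phi_1 = 0.013 + (-0.542) = -0.529
Right-hand sides:
  c_0 = sigma^2 (1 + theta_1 psi_1) = 3 * (1 + (0.013)(-0.529)) = 3 * 0.993123 = 2.979369
  c_1 = sigma^2 theta_1 = 3 * (0.013) = 0.039
  c_2 = 0
Equations for k = 0 and k = 1 (AR order 1):
  gamma(0) = phi_1 gamma(1) + c_0
  gamma(1) = phi_1 gamma(0) + c_1
Substituting the second into the first: gamma(0) (1 - phi_1^2) = c_0 + phi_1 c_1, so
  gamma(0) = (c_0 + phi_1 c_1) / (1 - phi_1^2) = (2.979369 + (-0.542)(0.039)) / (1 - (-0.542)^2) = 2.958231 / 0.706236 = 4.188729.
Therefore gamma(0) = 4.1887 (to 4 decimal places).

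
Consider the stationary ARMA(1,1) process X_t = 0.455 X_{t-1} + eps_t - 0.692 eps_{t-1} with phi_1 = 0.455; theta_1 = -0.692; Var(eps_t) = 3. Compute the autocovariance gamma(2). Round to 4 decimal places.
\gamma(2) = -0.2795

Multiply the model equation by X_{t-k} and take expectations. With theta_0 = psi_0 = 1 and psi_j the MA(infinity) weights, this gives
  gamma(k) - sum_i phi_i gamma(k-i) = c_k,
  c_k = sigma^2 * sum_{j=k..q} theta_j psi_{j-k}   (c_k = 0 for k > q),
using gamma(-m) = gamma(m).
psi-weights needed (psi_j = theta_j + sum_i phi_i psi_{j-i}):
  psi_1 = theta_1 + phi_1 = -0.692 + (0.455) = -0.237
Right-hand sides:
  c_0 = sigma^2 (1 + theta_1 psi_1) = 3 * (1 + (-0.692)(-0.237)) = 3 * 1.164004 = 3.492012
  c_1 = sigma^2 theta_1 = 3 * (-0.692) = -2.076
  c_2 = 0
Equations for k = 0 and k = 1 (AR order 1):
  gamma(0) = phi_1 gamma(1) + c_0
  gamma(1) = phi_1 gamma(0) + c_1
Substituting the second into the first: gamma(0) (1 - phi_1^2) = c_0 + phi_1 c_1, so
  gamma(0) = (c_0 + phi_1 c_1) / (1 - phi_1^2) = (3.492012 + (0.455)(-2.076)) / (1 - (0.455)^2) = 2.547432 / 0.792975 = 3.2125.
  gamma(1) = phi_1 gamma(0) + c_1 = (0.455)(3.2125) + (-2.076) = -0.614313.
For k = 2 (> q): gamma(2) = phi_1 gamma(1) = (0.455)(-0.614313) = -0.279512.
Therefore gamma(2) = -0.2795 (to 4 decimal places).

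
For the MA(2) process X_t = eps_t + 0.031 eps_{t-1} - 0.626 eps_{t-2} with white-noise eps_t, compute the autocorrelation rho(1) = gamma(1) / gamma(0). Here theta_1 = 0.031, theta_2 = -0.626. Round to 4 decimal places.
\rho(1) = 0.0083

For an MA(q) process with theta_0 = 1, the autocovariance is
  gamma(k) = sigma^2 * sum_{i=0..q-k} theta_i * theta_{i+k},
and rho(k) = gamma(k) / gamma(0). Sigma^2 cancels.
  numerator   = (1)*(0.031) + (0.031)*(-0.626) = 0.011594.
  denominator = (1)^2 + (0.031)^2 + (-0.626)^2 = 1.392837.
  rho(1) = 0.011594 / 1.392837 = 0.0083.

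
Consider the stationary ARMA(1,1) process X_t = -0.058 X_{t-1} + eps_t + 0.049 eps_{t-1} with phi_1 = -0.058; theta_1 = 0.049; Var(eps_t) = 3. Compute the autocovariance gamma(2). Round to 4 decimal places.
\gamma(2) = 0.0016

Multiply the model equation by X_{t-k} and take expectations. With theta_0 = psi_0 = 1 and psi_j the MA(infinity) weights, this gives
  gamma(k) - sum_i phi_i gamma(k-i) = c_k,
  c_k = sigma^2 * sum_{j=k..q} theta_j psi_{j-k}   (c_k = 0 for k > q),
using gamma(-m) = gamma(m).
psi-weights needed (psi_j = theta_j + sum_i phi_i psi_{j-i}):
  psi_1 = theta_1 + phi_1 = 0.049 + (-0.058) = -0.009
Right-hand sides:
  c_0 = sigma^2 (1 + theta_1 psi_1) = 3 * (1 + (0.049)(-0.009)) = 3 * 0.999559 = 2.998677
  c_1 = sigma^2 theta_1 = 3 * (0.049) = 0.147
  c_2 = 0
Equations for k = 0 and k = 1 (AR order 1):
  gamma(0) = phi_1 gamma(1) + c_0
  gamma(1) = phi_1 gamma(0) + c_1
Substituting the second into the first: gamma(0) (1 - phi_1^2) = c_0 + phi_1 c_1, so
  gamma(0) = (c_0 + phi_1 c_1) / (1 - phi_1^2) = (2.998677 + (-0.058)(0.147)) / (1 - (-0.058)^2) = 2.990151 / 0.996636 = 3.000244.
  gamma(1) = phi_1 gamma(0) + c_1 = (-0.058)(3.000244) + (0.147) = -0.027014.
For k = 2 (> q): gamma(2) = phi_1 gamma(1) = (-0.058)(-0.027014) = 0.001567.
Therefore gamma(2) = 0.0016 (to 4 decimal places).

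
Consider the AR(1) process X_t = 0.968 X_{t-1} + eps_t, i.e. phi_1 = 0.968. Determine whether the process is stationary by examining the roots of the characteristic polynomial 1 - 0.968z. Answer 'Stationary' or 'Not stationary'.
\text{Stationary}

The AR(p) characteristic polynomial is P(z) = 1 - 0.968z.
Stationarity requires all roots to lie outside the unit circle, i.e. |z| > 1 for every root.
This is linear in z: 1 + (-0.968) z = 0  =>  z = -1/(-0.968) = 1.033058,  |z| = 1.033058.
Moduli of all roots: 1.0331.
All moduli strictly greater than 1? Yes.
Verdict: Stationary.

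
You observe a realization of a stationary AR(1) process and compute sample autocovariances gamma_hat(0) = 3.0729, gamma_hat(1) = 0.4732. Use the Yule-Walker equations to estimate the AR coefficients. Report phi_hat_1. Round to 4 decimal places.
\hat\phi_{1} = 0.1540

The Yule-Walker equations for an AR(p) process read, in matrix form,
  Gamma_p phi = r_p,   with   (Gamma_p)_{ij} = gamma(|i - j|),
                       (r_p)_i = gamma(i),   i,j = 1..p.
Substitute the sample gammas (Toeplitz matrix and right-hand side of size 1):
  Gamma_p = [[3.0729]]
  r_p     = [0.4732]
With p = 1 this is the single equation gamma(0) phi_1 = gamma(1):
  phi_hat_1 = gamma(1) / gamma(0) = 0.4732 / 3.0729 = 0.1540.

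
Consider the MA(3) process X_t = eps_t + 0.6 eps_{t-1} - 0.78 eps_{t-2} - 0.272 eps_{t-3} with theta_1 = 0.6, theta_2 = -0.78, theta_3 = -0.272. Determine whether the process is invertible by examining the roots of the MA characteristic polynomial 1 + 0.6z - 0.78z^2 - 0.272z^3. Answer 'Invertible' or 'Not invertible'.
\text{Not invertible}

The MA(q) characteristic polynomial is P(z) = 1 + 0.6z - 0.78z^2 - 0.272z^3.
Invertibility requires all roots to lie outside the unit circle, i.e. |z| > 1 for every root.
Degree 3: look for a simple real root z0 first, then factor out (1 - z/z0) and solve the remaining quadratic.
Testing z0 = 1.25: P(1.25) = 1 + (0.6)(1.25) + (-0.78)(1.25)^2 + (-0.272)(1.25)^3
  = 1 + (0.75) + (-1.21875) + (-0.53125) = 0.  So z_0 = 1.25 is a root, |z_0| = 1.25.
Divide out the factor (1 - 0.8 z) = (1 - z/z0) (since 1/z0 = 0.8):
  P(z) = (1 - 0.8 z)(1 + (1.4) z + (0.34) z^2)
  [check: z-coef 1.4 - (0.8) = 0.6; z^2-coef 0.34 - (0.8)(1.4) = -0.78; z^3-coef -(0.8)(0.34) = -0.272.]
Remaining roots from the quadratic factor 1 + (1.4) z + (0.34) z^2:
  Set 1 + (1.4) z + (0.34) z^2 = 0, i.e. a z^2 + b z + c = 0 with a = 0.34, b = 1.4, c = 1.
  Discriminant D = b^2 - 4ac = (1.4)^2 - 4*(0.34)*1 = 1.96 - (1.36) = 0.6.
  D >= 0, so the roots are real: z = (-b +/- sqrt(D)) / (2a) = (-1.4 +/- 0.774597) / (0.68).
    z_1 = (-1.4 + 0.774597) / (0.68) = -0.9197,   |z_1| = 0.9197.
    z_2 = (-1.4 - 0.774597) / (0.68) = -3.1979,   |z_2| = 3.1979.
Moduli of all roots: 1.2500, 0.9197, 3.1979.
All moduli strictly greater than 1? No.
Verdict: Not invertible.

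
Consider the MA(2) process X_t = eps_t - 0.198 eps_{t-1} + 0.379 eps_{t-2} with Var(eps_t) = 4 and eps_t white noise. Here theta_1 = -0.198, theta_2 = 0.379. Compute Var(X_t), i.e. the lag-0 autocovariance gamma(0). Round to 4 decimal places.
\gamma(0) = 4.7314

For an MA(q) process X_t = eps_t + sum_i theta_i eps_{t-i} with
Var(eps_t) = sigma^2, the variance is
  gamma(0) = sigma^2 * (1 + sum_i theta_i^2).
  sum_i theta_i^2 = (-0.198)^2 + (0.379)^2 = 0.039204 + 0.143641 = 0.182845.
  gamma(0) = 4 * (1 + 0.182845) = 4 * 1.182845 = 4.73138, which rounds to 4.7314.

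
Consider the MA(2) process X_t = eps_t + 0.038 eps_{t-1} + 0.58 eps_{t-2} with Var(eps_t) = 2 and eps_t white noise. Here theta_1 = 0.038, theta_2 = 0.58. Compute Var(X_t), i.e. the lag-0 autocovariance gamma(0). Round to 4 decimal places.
\gamma(0) = 2.6757

For an MA(q) process X_t = eps_t + sum_i theta_i eps_{t-i} with
Var(eps_t) = sigma^2, the variance is
  gamma(0) = sigma^2 * (1 + sum_i theta_i^2).
  sum_i theta_i^2 = (0.038)^2 + (0.58)^2 = 0.001444 + 0.3364 = 0.337844.
  gamma(0) = 2 * (1 + 0.337844) = 2 * 1.337844 = 2.675688, which rounds to 2.6757.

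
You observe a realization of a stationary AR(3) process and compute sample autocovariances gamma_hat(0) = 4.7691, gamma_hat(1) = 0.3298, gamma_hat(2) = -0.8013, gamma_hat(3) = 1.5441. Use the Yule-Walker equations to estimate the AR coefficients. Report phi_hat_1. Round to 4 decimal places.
\hat\phi_{1} = 0.1440

The Yule-Walker equations for an AR(p) process read, in matrix form,
  Gamma_p phi = r_p,   with   (Gamma_p)_{ij} = gamma(|i - j|),
                       (r_p)_i = gamma(i),   i,j = 1..p.
Substitute the sample gammas (Toeplitz matrix and right-hand side of size 3):
  Gamma_p = [[4.7691, 0.3298, -0.8013], [0.3298, 4.7691, 0.3298], [-0.8013, 0.3298, 4.7691]]
  r_p     = [0.3298, -0.8013, 1.5441]
Written out (R1..R3):
  (R1) 4.7691 phi_1 + 0.3298 phi_2 - 0.8013 phi_3 = 0.3298
  (R2) 0.3298 phi_1 + 4.7691 phi_2 + 0.3298 phi_3 = -0.8013
  (R3) -0.8013 phi_1 + 0.3298 phi_2 + 4.7691 phi_3 = 1.5441
Gaussian elimination:
  R2 <- R2 - (0.3298/4.7691) R1 = R2 - (0.069154) R1:  4.746293 phi_2 + 0.385213 phi_3 = -0.824107
  R3 <- R3 - (-0.8013/4.7691) R1 = R3 - (-0.168019) R1:  0.385213 phi_2 + 4.634466 phi_3 = 1.599513
  R3 <- R3 - (0.385213/4.746293) R2 = R3 - (0.081161) R2:  4.603202 phi_3 = 1.666398
Back-substitution:
  phi_hat_3 = 1.666398 / 4.603202 = 0.362008
  phi_hat_2 = (-0.824107 - (0.385213)(0.362008)) / 4.746293 = -0.203013
  phi_hat_1 = (0.3298 - (0.3298)(-0.203013) - (-0.8013)(0.362008)) / 4.7691 = 0.144017
So phi_hat = [0.1440, -0.2030, 0.3620].
Therefore phi_hat_1 = 0.1440.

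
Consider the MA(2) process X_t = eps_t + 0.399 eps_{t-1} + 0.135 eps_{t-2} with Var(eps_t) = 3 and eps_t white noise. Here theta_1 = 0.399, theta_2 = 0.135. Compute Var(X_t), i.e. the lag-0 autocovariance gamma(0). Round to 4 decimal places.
\gamma(0) = 3.5323

For an MA(q) process X_t = eps_t + sum_i theta_i eps_{t-i} with
Var(eps_t) = sigma^2, the variance is
  gamma(0) = sigma^2 * (1 + sum_i theta_i^2).
  sum_i theta_i^2 = (0.399)^2 + (0.135)^2 = 0.159201 + 0.018225 = 0.177426.
  gamma(0) = 3 * (1 + 0.177426) = 3 * 1.177426 = 3.532278, which rounds to 3.5323.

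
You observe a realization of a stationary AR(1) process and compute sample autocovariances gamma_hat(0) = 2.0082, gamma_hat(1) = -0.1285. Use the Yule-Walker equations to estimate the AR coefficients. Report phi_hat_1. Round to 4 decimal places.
\hat\phi_{1} = -0.0640

The Yule-Walker equations for an AR(p) process read, in matrix form,
  Gamma_p phi = r_p,   with   (Gamma_p)_{ij} = gamma(|i - j|),
                       (r_p)_i = gamma(i),   i,j = 1..p.
Substitute the sample gammas (Toeplitz matrix and right-hand side of size 1):
  Gamma_p = [[2.0082]]
  r_p     = [-0.1285]
With p = 1 this is the single equation gamma(0) phi_1 = gamma(1):
  phi_hat_1 = gamma(1) / gamma(0) = -0.1285 / 2.0082 = -0.0640.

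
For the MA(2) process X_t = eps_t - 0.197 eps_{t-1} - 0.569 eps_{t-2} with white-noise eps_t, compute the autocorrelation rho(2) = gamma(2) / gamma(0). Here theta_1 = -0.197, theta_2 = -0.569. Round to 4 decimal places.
\rho(2) = -0.4176

For an MA(q) process with theta_0 = 1, the autocovariance is
  gamma(k) = sigma^2 * sum_{i=0..q-k} theta_i * theta_{i+k},
and rho(k) = gamma(k) / gamma(0). Sigma^2 cancels.
  numerator   = (1)*(-0.569) = -0.569.
  denominator = (1)^2 + (-0.197)^2 + (-0.569)^2 = 1.36257.
  rho(2) = -0.569 / 1.36257 = -0.4176.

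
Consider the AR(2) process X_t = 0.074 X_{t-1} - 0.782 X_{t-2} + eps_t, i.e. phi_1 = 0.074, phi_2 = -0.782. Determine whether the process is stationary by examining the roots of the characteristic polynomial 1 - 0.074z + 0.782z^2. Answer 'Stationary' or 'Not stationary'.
\text{Stationary}

The AR(p) characteristic polynomial is P(z) = 1 - 0.074z + 0.782z^2.
Stationarity requires all roots to lie outside the unit circle, i.e. |z| > 1 for every root.
Set 1 + (-0.074) z + (0.782) z^2 = 0, i.e. a z^2 + b z + c = 0 with a = 0.782, b = -0.074, c = 1.
Discriminant D = b^2 - 4ac = (-0.074)^2 - 4*(0.782)*1 = 0.005476 - (3.128) = -3.122524.
D < 0, so the roots are the complex-conjugate pair z = (-b +/- i sqrt(-D)) / (2a) = 0.0473 +/- 1.1298i.
For a conjugate pair |z|^2 = z * conj(z) = (product of roots) = c/a = 1/(0.782) = 1.278772, so |z| = sqrt(1.278772) = 1.1308 for both roots.
Moduli of all roots: 1.1308, 1.1308.
All moduli strictly greater than 1? Yes.
Verdict: Stationary.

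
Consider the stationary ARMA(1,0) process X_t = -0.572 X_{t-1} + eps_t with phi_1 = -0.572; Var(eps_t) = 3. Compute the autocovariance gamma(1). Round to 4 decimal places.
\gamma(1) = -2.5505

Multiply the model equation by X_{t-k} and take expectations. With theta_0 = psi_0 = 1 and psi_j the MA(infinity) weights, this gives
  gamma(k) - sum_i phi_i gamma(k-i) = c_k,
  c_k = sigma^2 * sum_{j=k..q} theta_j psi_{j-k}   (c_k = 0 for k > q),
using gamma(-m) = gamma(m).
Pure AR (q = 0): c_0 = sigma^2 = 3, c_k = 0 for k >= 1.
Equations for k = 0 and k = 1 (AR order 1):
  gamma(0) = phi_1 gamma(1) + c_0
  gamma(1) = phi_1 gamma(0) + c_1
Substituting the second into the first: gamma(0) (1 - phi_1^2) = c_0 + phi_1 c_1, so
  gamma(0) = c_0 / (1 - phi_1^2) = 3 / (1 - (-0.572)^2) = 3 / 0.672816 = 4.458871.
  gamma(1) = phi_1 gamma(0) = (-0.572)(4.458871) = -2.550474.
Therefore gamma(1) = -2.5505 (to 4 decimal places).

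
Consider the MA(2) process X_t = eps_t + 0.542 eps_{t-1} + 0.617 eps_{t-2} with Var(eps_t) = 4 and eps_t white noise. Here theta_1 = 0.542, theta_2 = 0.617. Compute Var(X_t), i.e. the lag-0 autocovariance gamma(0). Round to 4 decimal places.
\gamma(0) = 6.6978

For an MA(q) process X_t = eps_t + sum_i theta_i eps_{t-i} with
Var(eps_t) = sigma^2, the variance is
  gamma(0) = sigma^2 * (1 + sum_i theta_i^2).
  sum_i theta_i^2 = (0.542)^2 + (0.617)^2 = 0.293764 + 0.380689 = 0.674453.
  gamma(0) = 4 * (1 + 0.674453) = 4 * 1.674453 = 6.697812, which rounds to 6.6978.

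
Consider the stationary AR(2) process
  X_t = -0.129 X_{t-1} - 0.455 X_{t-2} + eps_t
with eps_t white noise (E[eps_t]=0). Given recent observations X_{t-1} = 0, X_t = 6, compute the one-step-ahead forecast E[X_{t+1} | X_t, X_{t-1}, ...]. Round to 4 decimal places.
E[X_{t+1} \mid \mathcal F_t] = -0.7740

For an AR(p) model X_t = c + sum_i phi_i X_{t-i} + eps_t, the
one-step-ahead conditional mean is
  E[X_{t+1} | X_t, ...] = c + sum_i phi_i X_{t+1-i}.
Substitute known values:
  E[X_{t+1} | ...] = (-0.129) * (6) + (-0.455) * (0)
                   = -0.7740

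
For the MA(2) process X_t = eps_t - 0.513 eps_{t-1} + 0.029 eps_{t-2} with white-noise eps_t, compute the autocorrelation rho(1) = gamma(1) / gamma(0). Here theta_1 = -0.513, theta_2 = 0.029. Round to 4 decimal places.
\rho(1) = -0.4176

For an MA(q) process with theta_0 = 1, the autocovariance is
  gamma(k) = sigma^2 * sum_{i=0..q-k} theta_i * theta_{i+k},
and rho(k) = gamma(k) / gamma(0). Sigma^2 cancels.
  numerator   = (1)*(-0.513) + (-0.513)*(0.029) = -0.527877.
  denominator = (1)^2 + (-0.513)^2 + (0.029)^2 = 1.26401.
  rho(1) = -0.527877 / 1.26401 = -0.4176.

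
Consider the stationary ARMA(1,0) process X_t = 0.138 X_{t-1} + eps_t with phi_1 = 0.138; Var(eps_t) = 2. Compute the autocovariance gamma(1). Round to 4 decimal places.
\gamma(1) = 0.2814

Multiply the model equation by X_{t-k} and take expectations. With theta_0 = psi_0 = 1 and psi_j the MA(infinity) weights, this gives
  gamma(k) - sum_i phi_i gamma(k-i) = c_k,
  c_k = sigma^2 * sum_{j=k..q} theta_j psi_{j-k}   (c_k = 0 for k > q),
using gamma(-m) = gamma(m).
Pure AR (q = 0): c_0 = sigma^2 = 2, c_k = 0 for k >= 1.
Equations for k = 0 and k = 1 (AR order 1):
  gamma(0) = phi_1 gamma(1) + c_0
  gamma(1) = phi_1 gamma(0) + c_1
Substituting the second into the first: gamma(0) (1 - phi_1^2) = c_0 + phi_1 c_1, so
  gamma(0) = c_0 / (1 - phi_1^2) = 2 / (1 - (0.138)^2) = 2 / 0.980956 = 2.038827.
  gamma(1) = phi_1 gamma(0) = (0.138)(2.038827) = 0.281358.
Therefore gamma(1) = 0.2814 (to 4 decimal places).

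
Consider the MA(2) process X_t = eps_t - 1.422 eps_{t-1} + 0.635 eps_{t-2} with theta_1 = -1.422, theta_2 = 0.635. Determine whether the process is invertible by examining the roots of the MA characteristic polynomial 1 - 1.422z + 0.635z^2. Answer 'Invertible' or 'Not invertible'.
\text{Invertible}

The MA(q) characteristic polynomial is P(z) = 1 - 1.422z + 0.635z^2.
Invertibility requires all roots to lie outside the unit circle, i.e. |z| > 1 for every root.
Set 1 + (-1.422) z + (0.635) z^2 = 0, i.e. a z^2 + b z + c = 0 with a = 0.635, b = -1.422, c = 1.
Discriminant D = b^2 - 4ac = (-1.422)^2 - 4*(0.635)*1 = 2.022084 - (2.54) = -0.517916.
D < 0, so the roots are the complex-conjugate pair z = (-b +/- i sqrt(-D)) / (2a) = 1.1197 +/- 0.5667i.
For a conjugate pair |z|^2 = z * conj(z) = (product of roots) = c/a = 1/(0.635) = 1.574803, so |z| = sqrt(1.574803) = 1.2549 for both roots.
Moduli of all roots: 1.2549, 1.2549.
All moduli strictly greater than 1? Yes.
Verdict: Invertible.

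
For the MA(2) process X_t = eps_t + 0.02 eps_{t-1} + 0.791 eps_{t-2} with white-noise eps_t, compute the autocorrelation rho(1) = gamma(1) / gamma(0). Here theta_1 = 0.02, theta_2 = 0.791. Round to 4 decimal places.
\rho(1) = 0.0220

For an MA(q) process with theta_0 = 1, the autocovariance is
  gamma(k) = sigma^2 * sum_{i=0..q-k} theta_i * theta_{i+k},
and rho(k) = gamma(k) / gamma(0). Sigma^2 cancels.
  numerator   = (1)*(0.02) + (0.02)*(0.791) = 0.03582.
  denominator = (1)^2 + (0.02)^2 + (0.791)^2 = 1.626081.
  rho(1) = 0.03582 / 1.626081 = 0.0220.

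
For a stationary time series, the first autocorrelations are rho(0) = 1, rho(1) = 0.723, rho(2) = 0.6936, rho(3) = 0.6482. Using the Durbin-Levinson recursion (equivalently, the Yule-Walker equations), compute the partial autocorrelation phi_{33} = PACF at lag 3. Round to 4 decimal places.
\phi_{33} = 0.1620

The PACF at lag k is phi_{kk}, the last component of the solution
to the Yule-Walker system G_k phi = r_k where
  (G_k)_{ij} = rho(|i - j|), (r_k)_i = rho(i), i,j = 1..k.
Equivalently, Durbin-Levinson gives phi_{kk} iteratively:
  phi_{11} = rho(1)
  phi_{kk} = [rho(k) - sum_{j=1..k-1} phi_{k-1,j} rho(k-j)]
            / [1 - sum_{j=1..k-1} phi_{k-1,j} rho(j)],
  phi_{k,j} = phi_{k-1,j} - phi_{kk} phi_{k-1,k-j},  j = 1..k-1.
Step k = 1:
  phi_11 = rho(1) = 0.723.
Step k = 2:
  phi_22 = [rho(2) - phi_11 rho(1)] / [1 - phi_11 rho(1)] = [0.6936 - (0.723)(0.723)] / [1 - (0.723)(0.723)]
         = 0.170871 / 0.477271 = 0.358017.
  Update: phi_21 = phi_11 - phi_22 phi_11 = 0.723 - (0.358017)(0.723) = 0.464154.
Step k = 3:
  phi_33 = [rho(3) - phi_21 rho(2) - phi_22 rho(1)] / [1 - phi_21 rho(1) - phi_22 rho(2)]
    numerator   = 0.6482 - (0.464154)(0.6936) - (0.358017)(0.723) = 0.06741676
    denominator = 1 - (0.464154)(0.723) - (0.358017)(0.6936) = 0.41609632
  phi_33 = 0.06741676 / 0.41609632 = 0.162.
Therefore phi_{33} = 0.1620.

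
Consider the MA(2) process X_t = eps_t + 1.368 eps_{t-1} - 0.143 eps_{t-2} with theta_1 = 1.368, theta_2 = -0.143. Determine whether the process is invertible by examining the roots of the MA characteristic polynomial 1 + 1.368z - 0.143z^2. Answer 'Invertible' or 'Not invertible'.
\text{Not invertible}

The MA(q) characteristic polynomial is P(z) = 1 + 1.368z - 0.143z^2.
Invertibility requires all roots to lie outside the unit circle, i.e. |z| > 1 for every root.
Set 1 + (1.368) z + (-0.143) z^2 = 0, i.e. a z^2 + b z + c = 0 with a = -0.143, b = 1.368, c = 1.
Discriminant D = b^2 - 4ac = (1.368)^2 - 4*(-0.143)*1 = 1.871424 - (-0.572) = 2.443424.
D >= 0, so the roots are real: z = (-b +/- sqrt(D)) / (2a) = (-1.368 +/- 1.563146) / (-0.286).
  z_1 = (-1.368 + 1.563146) / (-0.286) = -0.6823,   |z_1| = 0.6823.
  z_2 = (-1.368 - 1.563146) / (-0.286) = 10.2488,   |z_2| = 10.2488.
Moduli of all roots: 0.6823, 10.2488.
All moduli strictly greater than 1? No.
Verdict: Not invertible.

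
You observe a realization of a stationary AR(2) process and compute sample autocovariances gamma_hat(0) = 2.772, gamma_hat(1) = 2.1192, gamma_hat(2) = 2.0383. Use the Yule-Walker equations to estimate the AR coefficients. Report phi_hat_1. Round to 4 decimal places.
\hat\phi_{1} = 0.4870

The Yule-Walker equations for an AR(p) process read, in matrix form,
  Gamma_p phi = r_p,   with   (Gamma_p)_{ij} = gamma(|i - j|),
                       (r_p)_i = gamma(i),   i,j = 1..p.
Substitute the sample gammas (Toeplitz matrix and right-hand side of size 2):
  Gamma_p = [[2.772, 2.1192], [2.1192, 2.772]]
  r_p     = [2.1192, 2.0383]
Written out:
  2.772 phi_1 + 2.1192 phi_2 = 2.1192
  2.1192 phi_1 + 2.772 phi_2 = 2.0383
Solve by Cramer's rule:
  det = gamma(0)^2 - gamma(1)^2 = (2.772)^2 - (2.1192)^2 = 7.683984 - 4.49100864 = 3.19297536
  phi_hat_1 = [gamma(1) gamma(0) - gamma(1) gamma(2)] / det = [(2.1192)(2.772) - (2.1192)(2.0383)] / 3.19297536 = 1.55485704 / 3.19297536 = 0.487
  phi_hat_2 = [gamma(0) gamma(2) - gamma(1)^2] / det = [(2.772)(2.0383) - (2.1192)^2] / 3.19297536 = 1.15915896 / 3.19297536 = 0.363
So phi_hat = [0.4870, 0.3630].
Therefore phi_hat_1 = 0.4870.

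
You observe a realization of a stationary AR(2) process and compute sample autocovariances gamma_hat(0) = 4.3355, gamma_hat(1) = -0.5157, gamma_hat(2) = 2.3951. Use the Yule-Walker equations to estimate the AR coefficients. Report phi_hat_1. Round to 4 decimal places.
\hat\phi_{1} = -0.0540

The Yule-Walker equations for an AR(p) process read, in matrix form,
  Gamma_p phi = r_p,   with   (Gamma_p)_{ij} = gamma(|i - j|),
                       (r_p)_i = gamma(i),   i,j = 1..p.
Substitute the sample gammas (Toeplitz matrix and right-hand side of size 2):
  Gamma_p = [[4.3355, -0.5157], [-0.5157, 4.3355]]
  r_p     = [-0.5157, 2.3951]
Written out:
  4.3355 phi_1 - 0.5157 phi_2 = -0.5157
  -0.5157 phi_1 + 4.3355 phi_2 = 2.3951
Solve by Cramer's rule:
  det = gamma(0)^2 - gamma(1)^2 = (4.3355)^2 - (-0.5157)^2 = 18.79656025 - 0.26594649 = 18.53061376
  phi_hat_1 = [gamma(1) gamma(0) - gamma(1) gamma(2)] / det = [(-0.5157)(4.3355) - (-0.5157)(2.3951)] / 18.53061376 = -1.00066428 / 18.53061376 = -0.054
  phi_hat_2 = [gamma(0) gamma(2) - gamma(1)^2] / det = [(4.3355)(2.3951) - (-0.5157)^2] / 18.53061376 = 10.11800956 / 18.53061376 = 0.546
So phi_hat = [-0.0540, 0.5460].
Therefore phi_hat_1 = -0.0540.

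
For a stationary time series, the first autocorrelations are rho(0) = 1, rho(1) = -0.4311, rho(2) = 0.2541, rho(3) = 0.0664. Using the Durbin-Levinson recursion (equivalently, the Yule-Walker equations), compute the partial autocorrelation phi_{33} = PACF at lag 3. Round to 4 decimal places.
\phi_{33} = 0.2510

The PACF at lag k is phi_{kk}, the last component of the solution
to the Yule-Walker system G_k phi = r_k where
  (G_k)_{ij} = rho(|i - j|), (r_k)_i = rho(i), i,j = 1..k.
Equivalently, Durbin-Levinson gives phi_{kk} iteratively:
  phi_{11} = rho(1)
  phi_{kk} = [rho(k) - sum_{j=1..k-1} phi_{k-1,j} rho(k-j)]
            / [1 - sum_{j=1..k-1} phi_{k-1,j} rho(j)],
  phi_{k,j} = phi_{k-1,j} - phi_{kk} phi_{k-1,k-j},  j = 1..k-1.
Step k = 1:
  phi_11 = rho(1) = -0.4311.
Step k = 2:
  phi_22 = [rho(2) - phi_11 rho(1)] / [1 - phi_11 rho(1)] = [0.2541 - (-0.4311)(-0.4311)] / [1 - (-0.4311)(-0.4311)]
         = 0.06825279 / 0.81415279 = 0.083833.
  Update: phi_21 = phi_11 - phi_22 phi_11 = -0.4311 - (0.083833)(-0.4311) = -0.39496.
Step k = 3:
  phi_33 = [rho(3) - phi_21 rho(2) - phi_22 rho(1)] / [1 - phi_21 rho(1) - phi_22 rho(2)]
    numerator   = 0.0664 - (-0.39496)(0.2541) - (0.083833)(-0.4311) = 0.20289961
    denominator = 1 - (-0.39496)(-0.4311) - (0.083833)(0.2541) = 0.80843096
  phi_33 = 0.20289961 / 0.80843096 = 0.251.
Therefore phi_{33} = 0.2510.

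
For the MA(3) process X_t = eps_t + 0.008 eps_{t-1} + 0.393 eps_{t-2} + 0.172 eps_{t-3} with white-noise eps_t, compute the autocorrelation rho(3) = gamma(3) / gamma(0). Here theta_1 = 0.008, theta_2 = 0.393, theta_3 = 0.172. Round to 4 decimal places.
\rho(3) = 0.1453

For an MA(q) process with theta_0 = 1, the autocovariance is
  gamma(k) = sigma^2 * sum_{i=0..q-k} theta_i * theta_{i+k},
and rho(k) = gamma(k) / gamma(0). Sigma^2 cancels.
  numerator   = (1)*(0.172) = 0.172.
  denominator = (1)^2 + (0.008)^2 + (0.393)^2 + (0.172)^2 = 1.184097.
  rho(3) = 0.172 / 1.184097 = 0.1453.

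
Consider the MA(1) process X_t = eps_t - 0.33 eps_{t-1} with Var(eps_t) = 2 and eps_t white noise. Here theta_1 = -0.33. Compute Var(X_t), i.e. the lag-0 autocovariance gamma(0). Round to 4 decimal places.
\gamma(0) = 2.2178

For an MA(q) process X_t = eps_t + sum_i theta_i eps_{t-i} with
Var(eps_t) = sigma^2, the variance is
  gamma(0) = sigma^2 * (1 + sum_i theta_i^2).
  sum_i theta_i^2 = (-0.33)^2 = 0.1089.
  gamma(0) = 2 * (1 + 0.1089) = 2 * 1.1089 = 2.2178.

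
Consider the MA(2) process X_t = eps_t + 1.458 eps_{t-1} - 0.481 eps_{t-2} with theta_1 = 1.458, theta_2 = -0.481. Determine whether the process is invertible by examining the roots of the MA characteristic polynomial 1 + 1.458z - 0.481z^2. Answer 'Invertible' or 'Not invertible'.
\text{Not invertible}

The MA(q) characteristic polynomial is P(z) = 1 + 1.458z - 0.481z^2.
Invertibility requires all roots to lie outside the unit circle, i.e. |z| > 1 for every root.
Set 1 + (1.458) z + (-0.481) z^2 = 0, i.e. a z^2 + b z + c = 0 with a = -0.481, b = 1.458, c = 1.
Discriminant D = b^2 - 4ac = (1.458)^2 - 4*(-0.481)*1 = 2.125764 - (-1.924) = 4.049764.
D >= 0, so the roots are real: z = (-b +/- sqrt(D)) / (2a) = (-1.458 +/- 2.012403) / (-0.962).
  z_1 = (-1.458 + 2.012403) / (-0.962) = -0.5763,   |z_1| = 0.5763.
  z_2 = (-1.458 - 2.012403) / (-0.962) = 3.6075,   |z_2| = 3.6075.
Moduli of all roots: 0.5763, 3.6075.
All moduli strictly greater than 1? No.
Verdict: Not invertible.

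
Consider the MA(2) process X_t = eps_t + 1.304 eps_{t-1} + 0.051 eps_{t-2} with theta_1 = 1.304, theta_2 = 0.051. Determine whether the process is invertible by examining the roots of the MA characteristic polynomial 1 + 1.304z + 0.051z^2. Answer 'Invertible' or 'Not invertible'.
\text{Not invertible}

The MA(q) characteristic polynomial is P(z) = 1 + 1.304z + 0.051z^2.
Invertibility requires all roots to lie outside the unit circle, i.e. |z| > 1 for every root.
Set 1 + (1.304) z + (0.051) z^2 = 0, i.e. a z^2 + b z + c = 0 with a = 0.051, b = 1.304, c = 1.
Discriminant D = b^2 - 4ac = (1.304)^2 - 4*(0.051)*1 = 1.700416 - (0.204) = 1.496416.
D >= 0, so the roots are real: z = (-b +/- sqrt(D)) / (2a) = (-1.304 +/- 1.223281) / (0.102).
  z_1 = (-1.304 + 1.223281) / (0.102) = -0.7914,   |z_1| = 0.7914.
  z_2 = (-1.304 - 1.223281) / (0.102) = -24.7773,   |z_2| = 24.7773.
Moduli of all roots: 0.7914, 24.7773.
All moduli strictly greater than 1? No.
Verdict: Not invertible.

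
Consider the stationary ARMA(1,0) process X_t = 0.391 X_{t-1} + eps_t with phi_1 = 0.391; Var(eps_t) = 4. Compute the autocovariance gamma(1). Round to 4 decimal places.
\gamma(1) = 1.8463

Multiply the model equation by X_{t-k} and take expectations. With theta_0 = psi_0 = 1 and psi_j the MA(infinity) weights, this gives
  gamma(k) - sum_i phi_i gamma(k-i) = c_k,
  c_k = sigma^2 * sum_{j=k..q} theta_j psi_{j-k}   (c_k = 0 for k > q),
using gamma(-m) = gamma(m).
Pure AR (q = 0): c_0 = sigma^2 = 4, c_k = 0 for k >= 1.
Equations for k = 0 and k = 1 (AR order 1):
  gamma(0) = phi_1 gamma(1) + c_0
  gamma(1) = phi_1 gamma(0) + c_1
Substituting the second into the first: gamma(0) (1 - phi_1^2) = c_0 + phi_1 c_1, so
  gamma(0) = c_0 / (1 - phi_1^2) = 4 / (1 - (0.391)^2) = 4 / 0.847119 = 4.721887.
  gamma(1) = phi_1 gamma(0) = (0.391)(4.721887) = 1.846258.
Therefore gamma(1) = 1.8463 (to 4 decimal places).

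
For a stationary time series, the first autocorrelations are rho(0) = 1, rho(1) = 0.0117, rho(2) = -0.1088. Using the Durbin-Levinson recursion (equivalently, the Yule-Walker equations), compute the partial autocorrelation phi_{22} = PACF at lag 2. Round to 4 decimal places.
\phi_{22} = -0.1090

The PACF at lag k is phi_{kk}, the last component of the solution
to the Yule-Walker system G_k phi = r_k where
  (G_k)_{ij} = rho(|i - j|), (r_k)_i = rho(i), i,j = 1..k.
Equivalently, Durbin-Levinson gives phi_{kk} iteratively:
  phi_{11} = rho(1)
  phi_{kk} = [rho(k) - sum_{j=1..k-1} phi_{k-1,j} rho(k-j)]
            / [1 - sum_{j=1..k-1} phi_{k-1,j} rho(j)],
  phi_{k,j} = phi_{k-1,j} - phi_{kk} phi_{k-1,k-j},  j = 1..k-1.
Step k = 1:
  phi_11 = rho(1) = 0.0117.
Step k = 2:
  phi_22 = [rho(2) - phi_11 rho(1)] / [1 - phi_11 rho(1)] = [-0.1088 - (0.0117)(0.0117)] / [1 - (0.0117)(0.0117)]
         = -0.10893689 / 0.99986311 = -0.109.
Therefore phi_{22} = -0.1090.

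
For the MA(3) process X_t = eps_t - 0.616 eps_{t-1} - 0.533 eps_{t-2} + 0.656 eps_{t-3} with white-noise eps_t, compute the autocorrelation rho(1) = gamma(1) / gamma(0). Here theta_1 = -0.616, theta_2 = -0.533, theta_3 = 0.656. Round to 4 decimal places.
\rho(1) = -0.3044

For an MA(q) process with theta_0 = 1, the autocovariance is
  gamma(k) = sigma^2 * sum_{i=0..q-k} theta_i * theta_{i+k},
and rho(k) = gamma(k) / gamma(0). Sigma^2 cancels.
  numerator   = (1)*(-0.616) + (-0.616)*(-0.533) + (-0.533)*(0.656) = -0.63732.
  denominator = (1)^2 + (-0.616)^2 + (-0.533)^2 + (0.656)^2 = 2.093881.
  rho(1) = -0.63732 / 2.093881 = -0.3044.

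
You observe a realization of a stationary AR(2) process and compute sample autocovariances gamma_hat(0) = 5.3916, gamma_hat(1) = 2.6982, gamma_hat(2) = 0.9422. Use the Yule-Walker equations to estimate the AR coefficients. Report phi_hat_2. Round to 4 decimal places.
\hat\phi_{2} = -0.1010

The Yule-Walker equations for an AR(p) process read, in matrix form,
  Gamma_p phi = r_p,   with   (Gamma_p)_{ij} = gamma(|i - j|),
                       (r_p)_i = gamma(i),   i,j = 1..p.
Substitute the sample gammas (Toeplitz matrix and right-hand side of size 2):
  Gamma_p = [[5.3916, 2.6982], [2.6982, 5.3916]]
  r_p     = [2.6982, 0.9422]
Written out:
  5.3916 phi_1 + 2.6982 phi_2 = 2.6982
  2.6982 phi_1 + 5.3916 phi_2 = 0.9422
Solve by Cramer's rule:
  det = gamma(0)^2 - gamma(1)^2 = (5.3916)^2 - (2.6982)^2 = 29.06935056 - 7.28028324 = 21.78906732
  phi_hat_1 = [gamma(1) gamma(0) - gamma(1) gamma(2)] / det = [(2.6982)(5.3916) - (2.6982)(0.9422)] / 21.78906732 = 12.00537108 / 21.78906732 = 0.551
  phi_hat_2 = [gamma(0) gamma(2) - gamma(1)^2] / det = [(5.3916)(0.9422) - (2.6982)^2] / 21.78906732 = -2.20031772 / 21.78906732 = -0.101
So phi_hat = [0.5510, -0.1010].
Therefore phi_hat_2 = -0.1010.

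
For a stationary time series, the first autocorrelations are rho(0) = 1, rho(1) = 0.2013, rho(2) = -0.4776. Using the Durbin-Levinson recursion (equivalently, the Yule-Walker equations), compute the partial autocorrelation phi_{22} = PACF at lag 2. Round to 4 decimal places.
\phi_{22} = -0.5400

The PACF at lag k is phi_{kk}, the last component of the solution
to the Yule-Walker system G_k phi = r_k where
  (G_k)_{ij} = rho(|i - j|), (r_k)_i = rho(i), i,j = 1..k.
Equivalently, Durbin-Levinson gives phi_{kk} iteratively:
  phi_{11} = rho(1)
  phi_{kk} = [rho(k) - sum_{j=1..k-1} phi_{k-1,j} rho(k-j)]
            / [1 - sum_{j=1..k-1} phi_{k-1,j} rho(j)],
  phi_{k,j} = phi_{k-1,j} - phi_{kk} phi_{k-1,k-j},  j = 1..k-1.
Step k = 1:
  phi_11 = rho(1) = 0.2013.
Step k = 2:
  phi_22 = [rho(2) - phi_11 rho(1)] / [1 - phi_11 rho(1)] = [-0.4776 - (0.2013)(0.2013)] / [1 - (0.2013)(0.2013)]
         = -0.51812169 / 0.95947831 = -0.54.
Therefore phi_{22} = -0.5400.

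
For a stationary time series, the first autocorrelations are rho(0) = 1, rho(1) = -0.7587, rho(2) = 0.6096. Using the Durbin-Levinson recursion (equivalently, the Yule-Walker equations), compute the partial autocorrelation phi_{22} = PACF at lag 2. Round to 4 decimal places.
\phi_{22} = 0.0801

The PACF at lag k is phi_{kk}, the last component of the solution
to the Yule-Walker system G_k phi = r_k where
  (G_k)_{ij} = rho(|i - j|), (r_k)_i = rho(i), i,j = 1..k.
Equivalently, Durbin-Levinson gives phi_{kk} iteratively:
  phi_{11} = rho(1)
  phi_{kk} = [rho(k) - sum_{j=1..k-1} phi_{k-1,j} rho(k-j)]
            / [1 - sum_{j=1..k-1} phi_{k-1,j} rho(j)],
  phi_{k,j} = phi_{k-1,j} - phi_{kk} phi_{k-1,k-j},  j = 1..k-1.
Step k = 1:
  phi_11 = rho(1) = -0.7587.
Step k = 2:
  phi_22 = [rho(2) - phi_11 rho(1)] / [1 - phi_11 rho(1)] = [0.6096 - (-0.7587)(-0.7587)] / [1 - (-0.7587)(-0.7587)]
         = 0.03397431 / 0.42437431 = 0.0801.
Therefore phi_{22} = 0.0801.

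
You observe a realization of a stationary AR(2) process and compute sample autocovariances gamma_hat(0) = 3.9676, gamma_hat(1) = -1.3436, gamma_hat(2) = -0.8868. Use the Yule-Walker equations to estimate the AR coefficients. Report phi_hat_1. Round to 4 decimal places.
\hat\phi_{1} = -0.4680

The Yule-Walker equations for an AR(p) process read, in matrix form,
  Gamma_p phi = r_p,   with   (Gamma_p)_{ij} = gamma(|i - j|),
                       (r_p)_i = gamma(i),   i,j = 1..p.
Substitute the sample gammas (Toeplitz matrix and right-hand side of size 2):
  Gamma_p = [[3.9676, -1.3436], [-1.3436, 3.9676]]
  r_p     = [-1.3436, -0.8868]
Written out:
  3.9676 phi_1 - 1.3436 phi_2 = -1.3436
  -1.3436 phi_1 + 3.9676 phi_2 = -0.8868
Solve by Cramer's rule:
  det = gamma(0)^2 - gamma(1)^2 = (3.9676)^2 - (-1.3436)^2 = 15.74184976 - 1.80526096 = 13.9365888
  phi_hat_1 = [gamma(1) gamma(0) - gamma(1) gamma(2)] / det = [(-1.3436)(3.9676) - (-1.3436)(-0.8868)] / 13.9365888 = -6.52237184 / 13.9365888 = -0.468
  phi_hat_2 = [gamma(0) gamma(2) - gamma(1)^2] / det = [(3.9676)(-0.8868) - (-1.3436)^2] / 13.9365888 = -5.32372864 / 13.9365888 = -0.382
So phi_hat = [-0.4680, -0.3820].
Therefore phi_hat_1 = -0.4680.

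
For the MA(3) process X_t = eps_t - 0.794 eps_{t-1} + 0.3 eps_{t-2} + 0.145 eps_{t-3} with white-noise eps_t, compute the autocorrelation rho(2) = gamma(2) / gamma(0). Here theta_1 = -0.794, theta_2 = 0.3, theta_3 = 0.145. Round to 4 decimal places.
\rho(2) = 0.1062

For an MA(q) process with theta_0 = 1, the autocovariance is
  gamma(k) = sigma^2 * sum_{i=0..q-k} theta_i * theta_{i+k},
and rho(k) = gamma(k) / gamma(0). Sigma^2 cancels.
  numerator   = (1)*(0.3) + (-0.794)*(0.145) = 0.18487.
  denominator = (1)^2 + (-0.794)^2 + (0.3)^2 + (0.145)^2 = 1.741461.
  rho(2) = 0.18487 / 1.741461 = 0.1062.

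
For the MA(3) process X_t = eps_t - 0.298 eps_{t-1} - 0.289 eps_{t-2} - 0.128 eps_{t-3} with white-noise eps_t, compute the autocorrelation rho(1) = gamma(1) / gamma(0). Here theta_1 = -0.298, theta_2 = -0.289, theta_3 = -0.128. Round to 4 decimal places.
\rho(1) = -0.1471

For an MA(q) process with theta_0 = 1, the autocovariance is
  gamma(k) = sigma^2 * sum_{i=0..q-k} theta_i * theta_{i+k},
and rho(k) = gamma(k) / gamma(0). Sigma^2 cancels.
  numerator   = (1)*(-0.298) + (-0.298)*(-0.289) + (-0.289)*(-0.128) = -0.174886.
  denominator = (1)^2 + (-0.298)^2 + (-0.289)^2 + (-0.128)^2 = 1.188709.
  rho(1) = -0.174886 / 1.188709 = -0.1471.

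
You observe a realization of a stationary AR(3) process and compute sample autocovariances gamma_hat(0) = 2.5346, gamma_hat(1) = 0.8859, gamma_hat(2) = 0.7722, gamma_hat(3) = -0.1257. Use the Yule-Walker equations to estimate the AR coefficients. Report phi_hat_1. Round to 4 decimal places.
\hat\phi_{1} = 0.3280

The Yule-Walker equations for an AR(p) process read, in matrix form,
  Gamma_p phi = r_p,   with   (Gamma_p)_{ij} = gamma(|i - j|),
                       (r_p)_i = gamma(i),   i,j = 1..p.
Substitute the sample gammas (Toeplitz matrix and right-hand side of size 3):
  Gamma_p = [[2.5346, 0.8859, 0.7722], [0.8859, 2.5346, 0.8859], [0.7722, 0.8859, 2.5346]]
  r_p     = [0.8859, 0.7722, -0.1257]
Written out (R1..R3):
  (R1) 2.5346 phi_1 + 0.8859 phi_2 + 0.7722 phi_3 = 0.8859
  (R2) 0.8859 phi_1 + 2.5346 phi_2 + 0.8859 phi_3 = 0.7722
  (R3) 0.7722 phi_1 + 0.8859 phi_2 + 2.5346 phi_3 = -0.1257
Gaussian elimination:
  R2 <- R2 - (0.8859/2.5346) R1 = R2 - (0.349523) R1:  2.224958 phi_2 + 0.615999 phi_3 = 0.462558
  R3 <- R3 - (0.7722/2.5346) R1 = R3 - (0.304663) R1:  0.615999 phi_2 + 2.299339 phi_3 = -0.395601
  R3 <- R3 - (0.615999/2.224958) R2 = R3 - (0.276859) R2:  2.128794 phi_3 = -0.523664
Back-substitution:
  phi_hat_3 = -0.523664 / 2.128794 = -0.245991
  phi_hat_2 = (0.462558 - (0.615999)(-0.245991)) / 2.224958 = 0.276
  phi_hat_1 = (0.8859 - (0.8859)(0.276) - (0.7722)(-0.245991)) / 2.5346 = 0.327999
So phi_hat = [0.3280, 0.2760, -0.2460].
Therefore phi_hat_1 = 0.3280.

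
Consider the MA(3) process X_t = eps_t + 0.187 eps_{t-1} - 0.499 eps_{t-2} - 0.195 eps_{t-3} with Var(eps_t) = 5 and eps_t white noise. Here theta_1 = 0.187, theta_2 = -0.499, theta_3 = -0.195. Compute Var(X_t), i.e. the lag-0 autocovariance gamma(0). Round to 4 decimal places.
\gamma(0) = 6.6100

For an MA(q) process X_t = eps_t + sum_i theta_i eps_{t-i} with
Var(eps_t) = sigma^2, the variance is
  gamma(0) = sigma^2 * (1 + sum_i theta_i^2).
  sum_i theta_i^2 = (0.187)^2 + (-0.499)^2 + (-0.195)^2 = 0.034969 + 0.249001 + 0.038025 = 0.321995.
  gamma(0) = 5 * (1 + 0.321995) = 5 * 1.321995 = 6.609975, which rounds to 6.6100.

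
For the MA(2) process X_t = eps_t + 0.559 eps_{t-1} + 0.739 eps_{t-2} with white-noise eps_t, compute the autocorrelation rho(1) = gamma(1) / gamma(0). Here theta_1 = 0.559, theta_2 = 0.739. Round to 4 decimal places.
\rho(1) = 0.5230

For an MA(q) process with theta_0 = 1, the autocovariance is
  gamma(k) = sigma^2 * sum_{i=0..q-k} theta_i * theta_{i+k},
and rho(k) = gamma(k) / gamma(0). Sigma^2 cancels.
  numerator   = (1)*(0.559) + (0.559)*(0.739) = 0.972101.
  denominator = (1)^2 + (0.559)^2 + (0.739)^2 = 1.858602.
  rho(1) = 0.972101 / 1.858602 = 0.5230.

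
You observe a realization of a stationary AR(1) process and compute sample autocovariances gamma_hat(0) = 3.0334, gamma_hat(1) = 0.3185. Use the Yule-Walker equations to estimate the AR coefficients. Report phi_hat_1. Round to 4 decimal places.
\hat\phi_{1} = 0.1050

The Yule-Walker equations for an AR(p) process read, in matrix form,
  Gamma_p phi = r_p,   with   (Gamma_p)_{ij} = gamma(|i - j|),
                       (r_p)_i = gamma(i),   i,j = 1..p.
Substitute the sample gammas (Toeplitz matrix and right-hand side of size 1):
  Gamma_p = [[3.0334]]
  r_p     = [0.3185]
With p = 1 this is the single equation gamma(0) phi_1 = gamma(1):
  phi_hat_1 = gamma(1) / gamma(0) = 0.3185 / 3.0334 = 0.1050.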